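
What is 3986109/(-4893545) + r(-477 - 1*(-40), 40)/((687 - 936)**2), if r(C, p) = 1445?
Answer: -240071571584/303404683545 ≈ -0.79126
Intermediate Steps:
3986109/(-4893545) + r(-477 - 1*(-40), 40)/((687 - 936)**2) = 3986109/(-4893545) + 1445/((687 - 936)**2) = 3986109*(-1/4893545) + 1445/((-249)**2) = -3986109/4893545 + 1445/62001 = -240071571584/303404683545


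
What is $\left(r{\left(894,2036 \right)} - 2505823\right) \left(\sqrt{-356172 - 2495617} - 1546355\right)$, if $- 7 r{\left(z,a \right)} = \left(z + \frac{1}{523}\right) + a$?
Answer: $\frac{2026906994073410}{523} - \frac{1310764342 i \sqrt{2851789}}{523} \approx 3.8755 \cdot 10^{12} - 4.2324 \cdot 10^{9} i$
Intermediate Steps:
$r{\left(z,a \right)} = - \frac{1}{3661} - \frac{a}{7} - \frac{z}{7}$ ($r{\left(z,a \right)} = - \frac{\left(z + \frac{1}{523}\right) + a}{7} = - \frac{\left(\frac{1}{523} + z\right) + a}{7} = - \frac{\frac{1}{523} + a + z}{7} = - \frac{1}{3661} - \frac{a}{7} - \frac{z}{7}$)
$\left(r{\left(894,2036 \right)} - 2505823\right) \left(\sqrt{-356172 - 2495617} - 1546355\right) = \left(\left(- \frac{1}{3661} - \frac{2036}{7} - \frac{894}{7}\right) - 2505823\right) \left(\sqrt{-356172 - 2495617} - 1546355\right) = \left(\left(- \frac{1}{3661} - \frac{2036}{7} - \frac{894}{7}\right) - 2505823\right) \left(\sqrt{-2851789} - 1546355\right) = \left(- \frac{218913}{523} - 2505823\right) \left(i \sqrt{2851789} - 1546355\right) = - \frac{1310764342 \left(-1546355 + i \sqrt{2851789}\right)}{523} = \frac{2026906994073410}{523} - \frac{1310764342 i \sqrt{2851789}}{523}$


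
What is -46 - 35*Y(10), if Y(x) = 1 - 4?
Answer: 59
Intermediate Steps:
Y(x) = -3
-46 - 35*Y(10) = -46 - 35*(-3) = -46 + 105 = 59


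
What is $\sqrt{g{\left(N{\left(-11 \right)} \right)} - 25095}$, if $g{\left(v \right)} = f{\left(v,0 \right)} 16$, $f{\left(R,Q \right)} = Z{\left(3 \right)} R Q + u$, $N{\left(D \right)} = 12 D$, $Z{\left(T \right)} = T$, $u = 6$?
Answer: $i \sqrt{24999} \approx 158.11 i$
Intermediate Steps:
$f{\left(R,Q \right)} = 6 + 3 Q R$ ($f{\left(R,Q \right)} = 3 R Q + 6 = 3 Q R + 6 = 6 + 3 Q R$)
$g{\left(v \right)} = 96$ ($g{\left(v \right)} = \left(6 + 3 \cdot 0 v\right) 16 = \left(6 + 0\right) 16 = 6 \cdot 16 = 96$)
$\sqrt{g{\left(N{\left(-11 \right)} \right)} - 25095} = \sqrt{96 - 25095} = \sqrt{-24999} = i \sqrt{24999}$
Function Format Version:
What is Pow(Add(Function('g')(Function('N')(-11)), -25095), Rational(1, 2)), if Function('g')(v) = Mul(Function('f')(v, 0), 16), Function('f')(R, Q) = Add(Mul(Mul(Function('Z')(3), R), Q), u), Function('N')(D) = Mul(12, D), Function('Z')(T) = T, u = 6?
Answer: Mul(I, Pow(24999, Rational(1, 2))) ≈ Mul(158.11, I)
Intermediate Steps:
Function('f')(R, Q) = Add(6, Mul(3, Q, R)) (Function('f')(R, Q) = Add(Mul(Mul(3, R), Q), 6) = Add(Mul(3, Q, R), 6) = Add(6, Mul(3, Q, R)))
Function('g')(v) = 96 (Function('g')(v) = Mul(Add(6, Mul(3, 0, v)), 16) = Mul(Add(6, 0), 16) = Mul(6, 16) = 96)
Pow(Add(Function('g')(Function('N')(-11)), -25095), Rational(1, 2)) = Pow(Add(96, -25095), Rational(1, 2)) = Pow(-24999, Rational(1, 2)) = Mul(I, Pow(24999, Rational(1, 2)))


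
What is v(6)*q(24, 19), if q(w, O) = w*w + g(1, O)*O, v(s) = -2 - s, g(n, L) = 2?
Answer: -4912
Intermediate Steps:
q(w, O) = w² + 2*O (q(w, O) = w*w + 2*O = w² + 2*O)
v(6)*q(24, 19) = (-2 - 1*6)*(24² + 2*19) = (-2 - 6)*(576 + 38) = -8*614 = -4912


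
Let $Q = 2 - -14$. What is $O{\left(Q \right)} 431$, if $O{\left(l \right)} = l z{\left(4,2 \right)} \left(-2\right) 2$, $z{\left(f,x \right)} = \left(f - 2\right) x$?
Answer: $-110336$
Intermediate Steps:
$z{\left(f,x \right)} = x \left(-2 + f\right)$ ($z{\left(f,x \right)} = \left(-2 + f\right) x = x \left(-2 + f\right)$)
$Q = 16$ ($Q = 2 + 14 = 16$)
$O{\left(l \right)} = - 16 l$ ($O{\left(l \right)} = l 2 \left(-2 + 4\right) \left(-2\right) 2 = l 2 \cdot 2 \left(-2\right) 2 = l 4 \left(-2\right) 2 = 4 l \left(-2\right) 2 = - 8 l 2 = - 16 l$)
$O{\left(Q \right)} 431 = \left(-16\right) 16 \cdot 431 = \left(-256\right) 431 = -110336$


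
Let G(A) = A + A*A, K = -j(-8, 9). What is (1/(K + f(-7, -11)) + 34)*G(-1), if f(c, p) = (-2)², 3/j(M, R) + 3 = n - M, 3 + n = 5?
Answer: 0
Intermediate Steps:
n = 2 (n = -3 + 5 = 2)
j(M, R) = 3/(-1 - M) (j(M, R) = 3/(-3 + (2 - M)) = 3/(-1 - M))
f(c, p) = 4
K = -3/7 (K = -(-3)/(1 - 8) = -(-3)/(-7) = -(-3)*(-1)/7 = -1*3/7 = -3/7 ≈ -0.42857)
G(A) = A + A²
(1/(K + f(-7, -11)) + 34)*G(-1) = (1/(-3/7 + 4) + 34)*(-(1 - 1)) = (1/(25/7) + 34)*(-1*0) = (7/25 + 34)*0 = (857/25)*0 = 0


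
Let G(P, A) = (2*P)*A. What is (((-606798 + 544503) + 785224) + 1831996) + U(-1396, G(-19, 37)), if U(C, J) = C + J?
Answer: 2552123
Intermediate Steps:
G(P, A) = 2*A*P
(((-606798 + 544503) + 785224) + 1831996) + U(-1396, G(-19, 37)) = (((-606798 + 544503) + 785224) + 1831996) + (-1396 + 2*37*(-19)) = ((-62295 + 785224) + 1831996) + (-1396 - 1406) = (722929 + 1831996) - 2802 = 2554925 - 2802 = 2552123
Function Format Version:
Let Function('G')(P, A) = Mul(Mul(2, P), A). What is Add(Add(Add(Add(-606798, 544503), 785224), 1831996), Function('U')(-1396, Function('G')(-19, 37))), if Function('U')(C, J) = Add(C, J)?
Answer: 2552123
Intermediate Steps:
Function('G')(P, A) = Mul(2, A, P)
Add(Add(Add(Add(-606798, 544503), 785224), 1831996), Function('U')(-1396, Function('G')(-19, 37))) = Add(Add(Add(Add(-606798, 544503), 785224), 1831996), Add(-1396, Mul(2, 37, -19))) = Add(Add(Add(-62295, 785224), 1831996), Add(-1396, -1406)) = Add(Add(722929, 1831996), -2802) = Add(2554925, -2802) = 2552123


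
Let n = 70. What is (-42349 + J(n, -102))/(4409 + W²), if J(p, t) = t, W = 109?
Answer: -42451/16290 ≈ -2.6060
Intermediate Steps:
(-42349 + J(n, -102))/(4409 + W²) = (-42349 - 102)/(4409 + 109²) = -42451/(4409 + 11881) = -42451/16290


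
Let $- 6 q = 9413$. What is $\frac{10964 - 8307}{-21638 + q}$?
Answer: $- \frac{15942}{139241} \approx -0.11449$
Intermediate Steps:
$q = - \frac{9413}{6}$ ($q = \left(- \frac{1}{6}\right) 9413 = - \frac{9413}{6} \approx -1568.8$)
$\frac{10964 - 8307}{-21638 + q} = \frac{10964 - 8307}{-21638 - \frac{9413}{6}} = \frac{2657}{- \frac{139241}{6}} = 2657 \left(- \frac{6}{139241}\right) = - \frac{15942}{139241}$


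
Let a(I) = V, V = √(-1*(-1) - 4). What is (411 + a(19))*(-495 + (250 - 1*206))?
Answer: -185361 - 451*I*√3 ≈ -1.8536e+5 - 781.16*I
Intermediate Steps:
V = I*√3 (V = √(1 - 4) = √(-3) = I*√3 ≈ 1.732*I)
a(I) = I*√3
(411 + a(19))*(-495 + (250 - 1*206)) = (411 + I*√3)*(-495 + (250 - 1*206)) = (411 + I*√3)*(-495 + (250 - 206)) = (411 + I*√3)*(-495 + 44) = (411 + I*√3)*(-451) = -185361 - 451*I*√3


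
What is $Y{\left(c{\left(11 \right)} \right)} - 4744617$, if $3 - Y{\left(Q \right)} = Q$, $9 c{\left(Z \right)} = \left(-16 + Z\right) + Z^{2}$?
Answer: $- \frac{42701642}{9} \approx -4.7446 \cdot 10^{6}$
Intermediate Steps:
$c{\left(Z \right)} = - \frac{16}{9} + \frac{Z}{9} + \frac{Z^{2}}{9}$ ($c{\left(Z \right)} = \frac{\left(-16 + Z\right) + Z^{2}}{9} = \frac{-16 + Z + Z^{2}}{9} = - \frac{16}{9} + \frac{Z}{9} + \frac{Z^{2}}{9}$)
$Y{\left(Q \right)} = 3 - Q$
$Y{\left(c{\left(11 \right)} \right)} - 4744617 = \left(3 - \left(- \frac{16}{9} + \frac{1}{9} \cdot 11 + \frac{11^{2}}{9}\right)\right) - 4744617 = \left(3 - \left(- \frac{16}{9} + \frac{11}{9} + \frac{1}{9} \cdot 121\right)\right) - 4744617 = \left(3 - \left(- \frac{16}{9} + \frac{11}{9} + \frac{121}{9}\right)\right) - 4744617 = \left(3 - \frac{116}{9}\right) - 4744617 = - \frac{89}{9} - 4744617 = - \frac{42701642}{9}$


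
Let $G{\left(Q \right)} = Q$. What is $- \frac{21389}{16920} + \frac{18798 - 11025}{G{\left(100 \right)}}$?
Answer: $\frac{6469013}{84600} \approx 76.466$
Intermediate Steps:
$- \frac{21389}{16920} + \frac{18798 - 11025}{G{\left(100 \right)}} = - \frac{21389}{16920} + \frac{18798 - 11025}{100} = \left(-21389\right) \frac{1}{16920} + \left(18798 - 11025\right) \frac{1}{100} = - \frac{21389}{16920} + 7773 \cdot \frac{1}{100} = - \frac{21389}{16920} + \frac{7773}{100} = \frac{6469013}{84600}$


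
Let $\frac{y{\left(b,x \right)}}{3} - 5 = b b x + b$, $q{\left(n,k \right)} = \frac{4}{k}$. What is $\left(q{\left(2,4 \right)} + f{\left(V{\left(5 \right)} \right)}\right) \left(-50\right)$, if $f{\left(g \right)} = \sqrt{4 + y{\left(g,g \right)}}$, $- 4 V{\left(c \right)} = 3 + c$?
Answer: $-50 - 50 i \sqrt{11} \approx -50.0 - 165.83 i$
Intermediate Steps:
$V{\left(c \right)} = - \frac{3}{4} - \frac{c}{4}$ ($V{\left(c \right)} = - \frac{3 + c}{4} = - \frac{3}{4} - \frac{c}{4}$)
$y{\left(b,x \right)} = 15 + 3 b + 3 x b^{2}$ ($y{\left(b,x \right)} = 15 + 3 \left(b b x + b\right) = 15 + 3 \left(b^{2} x + b\right) = 15 + 3 \left(x b^{2} + b\right) = 15 + 3 \left(b + x b^{2}\right) = 15 + \left(3 b + 3 x b^{2}\right) = 15 + 3 b + 3 x b^{2}$)
$f{\left(g \right)} = \sqrt{19 + 3 g + 3 g^{3}}$ ($f{\left(g \right)} = \sqrt{4 + \left(15 + 3 g + 3 g g^{2}\right)} = \sqrt{4 + \left(15 + 3 g + 3 g^{3}\right)} = \sqrt{19 + 3 g + 3 g^{3}}$)
$\left(q{\left(2,4 \right)} + f{\left(V{\left(5 \right)} \right)}\right) \left(-50\right) = \left(\frac{4}{4} + \sqrt{19 + 3 \left(- \frac{3}{4} - \frac{5}{4}\right) + 3 \left(- \frac{3}{4} - \frac{5}{4}\right)^{3}}\right) \left(-50\right) = \left(4 \cdot \frac{1}{4} + \sqrt{19 + 3 \left(- \frac{3}{4} - \frac{5}{4}\right) + 3 \left(- \frac{3}{4} - \frac{5}{4}\right)^{3}}\right) \left(-50\right) = \left(1 + \sqrt{19 + 3 \left(-2\right) + 3 \left(-2\right)^{3}}\right) \left(-50\right) = \left(1 + \sqrt{19 - 6 + 3 \left(-8\right)}\right) \left(-50\right) = \left(1 + \sqrt{19 - 6 - 24}\right) \left(-50\right) = \left(1 + \sqrt{-11}\right) \left(-50\right) = \left(1 + i \sqrt{11}\right) \left(-50\right) = -50 - 50 i \sqrt{11}$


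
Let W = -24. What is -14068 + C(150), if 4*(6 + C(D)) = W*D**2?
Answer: -149074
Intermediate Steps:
C(D) = -6 - 6*D**2 (C(D) = -6 + (-24*D**2)/4 = -6 - 6*D**2)
-14068 + C(150) = -14068 + (-6 - 6*150**2) = -14068 + (-6 - 6*22500) = -14068 + (-6 - 135000) = -14068 - 135006 = -149074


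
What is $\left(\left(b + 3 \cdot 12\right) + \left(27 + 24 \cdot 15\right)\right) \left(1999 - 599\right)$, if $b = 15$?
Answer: $613200$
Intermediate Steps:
$\left(\left(b + 3 \cdot 12\right) + \left(27 + 24 \cdot 15\right)\right) \left(1999 - 599\right) = \left(\left(15 + 3 \cdot 12\right) + \left(27 + 24 \cdot 15\right)\right) \left(1999 - 599\right) = \left(\left(15 + 36\right) + \left(27 + 360\right)\right) 1400 = \left(51 + 387\right) 1400 = 438 \cdot 1400 = 613200$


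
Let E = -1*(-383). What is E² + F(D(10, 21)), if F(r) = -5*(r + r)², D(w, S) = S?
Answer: 137869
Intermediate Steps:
E = 383
F(r) = -20*r² (F(r) = -5*4*r² = -20*r²)
E² + F(D(10, 21)) = 383² - 20*21² = 146689 - 20*441 = 146689 - 8820 = 137869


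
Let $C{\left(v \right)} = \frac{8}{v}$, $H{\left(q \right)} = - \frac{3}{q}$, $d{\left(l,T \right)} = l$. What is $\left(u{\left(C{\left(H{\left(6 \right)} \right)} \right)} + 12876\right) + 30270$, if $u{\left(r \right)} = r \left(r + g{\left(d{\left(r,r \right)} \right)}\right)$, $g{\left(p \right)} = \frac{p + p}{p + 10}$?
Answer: $\frac{129950}{3} \approx 43317.0$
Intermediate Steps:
$g{\left(p \right)} = \frac{2 p}{10 + p}$
$u{\left(r \right)} = r \left(r + \frac{2 r}{10 + r}\right)$
$\left(u{\left(C{\left(H{\left(6 \right)} \right)} \right)} + 12876\right) + 30270 = \left(\frac{\left(\frac{8}{\left(-3\right) \frac{1}{6}}\right)^{2} \left(12 + \frac{8}{\left(-3\right) \frac{1}{6}}\right)}{10 + \frac{8}{\left(-3\right) \frac{1}{6}}} + 12876\right) + 30270 = \left(\frac{\left(\frac{8}{- \frac{1}{2}}\right)^{2} \left(12 + \frac{8}{- \frac{1}{2}}\right)}{10 + \frac{8}{- \frac{1}{2}}} + 12876\right) + 30270 = \left(\frac{\left(8 \left(-2\right)\right)^{2} \left(12 + 8 \left(-2\right)\right)}{10 + 8 \left(-2\right)} + 12876\right) + 30270 = \left(\frac{\left(-16\right)^{2} \left(12 - 16\right)}{10 - 16} + 12876\right) + 30270 = \left(256 \frac{1}{-6} \left(-4\right) + 12876\right) + 30270 = \left(256 \left(- \frac{1}{6}\right) \left(-4\right) + 12876\right) + 30270 = \left(\frac{512}{3} + 12876\right) + 30270 = \frac{39140}{3} + 30270 = \frac{129950}{3}$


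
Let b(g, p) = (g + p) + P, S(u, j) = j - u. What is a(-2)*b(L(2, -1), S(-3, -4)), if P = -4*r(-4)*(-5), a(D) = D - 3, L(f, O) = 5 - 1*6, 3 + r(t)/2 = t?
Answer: 1410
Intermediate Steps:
r(t) = -6 + 2*t
L(f, O) = -1 (L(f, O) = 5 - 6 = -1)
a(D) = -3 + D
P = -280 (P = -4*(-6 + 2*(-4))*(-5) = -4*(-6 - 8)*(-5) = -4*(-14)*(-5) = 56*(-5) = -280)
b(g, p) = -280 + g + p (b(g, p) = (g + p) - 280 = -280 + g + p)
a(-2)*b(L(2, -1), S(-3, -4)) = (-3 - 2)*(-280 - 1 + (-4 - 1*(-3))) = -5*(-280 - 1 + (-4 + 3)) = -5*(-280 - 1 - 1) = -5*(-282) = 1410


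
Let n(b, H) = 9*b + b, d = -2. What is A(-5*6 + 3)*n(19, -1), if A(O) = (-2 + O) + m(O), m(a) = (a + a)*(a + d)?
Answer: 292030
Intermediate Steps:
m(a) = 2*a*(-2 + a) (m(a) = (a + a)*(a - 2) = (2*a)*(-2 + a) = 2*a*(-2 + a))
n(b, H) = 10*b
A(O) = -2 + O + 2*O*(-2 + O) (A(O) = (-2 + O) + 2*O*(-2 + O) = -2 + O + 2*O*(-2 + O))
A(-5*6 + 3)*n(19, -1) = (-2 + (-5*6 + 3) + 2*(-5*6 + 3)*(-2 + (-5*6 + 3)))*(10*19) = (-2 + (-30 + 3) + 2*(-30 + 3)*(-2 + (-30 + 3)))*190 = (-2 - 27 + 2*(-27)*(-2 - 27))*190 = (-2 - 27 + 2*(-27)*(-29))*190 = (-2 - 27 + 1566)*190 = 1537*190 = 292030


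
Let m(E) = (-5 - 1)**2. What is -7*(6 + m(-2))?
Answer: -294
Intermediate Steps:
m(E) = 36 (m(E) = (-6)**2 = 36)
-7*(6 + m(-2)) = -7*(6 + 36) = -7*42 = -294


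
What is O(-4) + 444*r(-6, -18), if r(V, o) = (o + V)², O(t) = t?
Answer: 255740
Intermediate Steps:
r(V, o) = (V + o)²
O(-4) + 444*r(-6, -18) = -4 + 444*(-6 - 18)² = -4 + 444*(-24)² = -4 + 444*576 = -4 + 255744 = 255740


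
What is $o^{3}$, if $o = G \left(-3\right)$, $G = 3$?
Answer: $-729$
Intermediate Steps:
$o = -9$ ($o = 3 \left(-3\right) = -9$)
$o^{3} = \left(-9\right)^{3} = -729$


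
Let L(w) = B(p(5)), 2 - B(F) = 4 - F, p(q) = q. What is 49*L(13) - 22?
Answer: 125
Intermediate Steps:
B(F) = -2 + F (B(F) = 2 - (4 - F) = 2 + (-4 + F) = -2 + F)
L(w) = 3 (L(w) = -2 + 5 = 3)
49*L(13) - 22 = 49*3 - 22 = 147 - 22 = 125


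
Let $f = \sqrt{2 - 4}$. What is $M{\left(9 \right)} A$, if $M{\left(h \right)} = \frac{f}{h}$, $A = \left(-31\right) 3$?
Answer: $- \frac{31 i \sqrt{2}}{3} \approx - 14.614 i$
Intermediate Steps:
$f = i \sqrt{2}$ ($f = \sqrt{-2} = i \sqrt{2} \approx 1.4142 i$)
$A = -93$
$M{\left(h \right)} = \frac{i \sqrt{2}}{h}$
$M{\left(9 \right)} A = \frac{i \sqrt{2}}{9} \left(-93\right) = - \frac{31 i \sqrt{2}}{3}$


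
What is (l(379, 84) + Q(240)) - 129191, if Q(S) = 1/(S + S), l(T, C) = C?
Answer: -61971359/480 ≈ -1.2911e+5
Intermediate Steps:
Q(S) = 1/(2*S)
(l(379, 84) + Q(240)) - 129191 = (84 + (1/2)/240) - 129191 = (84 + (1/2)*(1/240)) - 129191 = (84 + 1/480) - 129191 = 40321/480 - 129191 = -61971359/480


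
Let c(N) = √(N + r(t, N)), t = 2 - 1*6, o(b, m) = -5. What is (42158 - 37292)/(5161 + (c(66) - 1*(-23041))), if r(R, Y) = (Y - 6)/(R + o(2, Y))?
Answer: 205846398/1193029117 - 2433*√534/1193029117 ≈ 0.17249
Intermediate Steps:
t = -4 (t = 2 - 6 = -4)
r(R, Y) = (-6 + Y)/(-5 + R) (r(R, Y) = (Y - 6)/(R - 5) = (-6 + Y)/(-5 + R))
c(N) = √(⅔ + 8*N/9) (c(N) = √(N + (-6 + N)/(-5 - 4)) = √(N + (-6 + N)/(-9)) = √(N - (-6 + N)/9) = √(N + (⅔ - N/9)) = √(⅔ + 8*N/9))
(42158 - 37292)/(5161 + (c(66) - 1*(-23041))) = (42158 - 37292)/(5161 + (√(6 + 8*66)/3 - 1*(-23041))) = 4866/(5161 + (√(6 + 528)/3 + 23041)) = 4866/(5161 + (√534/3 + 23041)) = 4866/(5161 + (23041 + √534/3)) = 4866/(28202 + √534/3)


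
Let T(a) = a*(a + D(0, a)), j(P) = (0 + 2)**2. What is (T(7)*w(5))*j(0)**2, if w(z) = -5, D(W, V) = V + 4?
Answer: -10080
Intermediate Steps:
D(W, V) = 4 + V
j(P) = 4 (j(P) = 2**2 = 4)
T(a) = a*(4 + 2*a) (T(a) = a*(a + (4 + a)) = a*(4 + 2*a))
(T(7)*w(5))*j(0)**2 = ((2*7*(2 + 7))*(-5))*4**2 = ((2*7*9)*(-5))*16 = (126*(-5))*16 = -630*16 = -10080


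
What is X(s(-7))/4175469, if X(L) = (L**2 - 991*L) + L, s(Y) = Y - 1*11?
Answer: 224/51549 ≈ 0.0043454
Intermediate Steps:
s(Y) = -11 + Y (s(Y) = Y - 11 = -11 + Y)
X(L) = L**2 - 990*L
X(s(-7))/4175469 = ((-11 - 7)*(-990 + (-11 - 7)))/4175469 = -18*(-990 - 18)*(1/4175469) = -18*(-1008)*(1/4175469) = 18144*(1/4175469) = 224/51549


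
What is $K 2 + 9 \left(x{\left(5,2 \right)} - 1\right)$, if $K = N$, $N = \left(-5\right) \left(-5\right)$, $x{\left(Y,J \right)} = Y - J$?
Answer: $68$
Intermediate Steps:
$N = 25$
$K = 25$
$K 2 + 9 \left(x{\left(5,2 \right)} - 1\right) = 25 \cdot 2 + 9 \left(\left(5 - 2\right) - 1\right) = 50 + 9 \left(\left(5 - 2\right) - 1\right) = 50 + 9 \left(3 - 1\right) = 50 + 9 \cdot 2 = 50 + 18 = 68$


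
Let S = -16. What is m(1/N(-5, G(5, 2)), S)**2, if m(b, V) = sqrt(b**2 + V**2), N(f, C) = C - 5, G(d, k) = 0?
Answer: 6401/25 ≈ 256.04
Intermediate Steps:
N(f, C) = -5 + C
m(b, V) = sqrt(V**2 + b**2)
m(1/N(-5, G(5, 2)), S)**2 = (sqrt((-16)**2 + (1/(-5 + 0))**2))**2 = (sqrt(256 + (1/(-5))**2))**2 = (sqrt(256 + (-1/5)**2))**2 = (sqrt(256 + 1/25))**2 = (sqrt(6401/25))**2 = (sqrt(6401)/5)**2 = 6401/25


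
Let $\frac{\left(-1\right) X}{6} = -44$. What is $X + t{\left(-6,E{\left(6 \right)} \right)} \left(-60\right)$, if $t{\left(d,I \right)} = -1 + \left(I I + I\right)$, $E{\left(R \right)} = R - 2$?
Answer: $-876$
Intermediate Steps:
$X = 264$ ($X = \left(-6\right) \left(-44\right) = 264$)
$E{\left(R \right)} = -2 + R$ ($E{\left(R \right)} = R - 2 = -2 + R$)
$t{\left(d,I \right)} = -1 + I + I^{2}$ ($t{\left(d,I \right)} = -1 + \left(I^{2} + I\right) = -1 + \left(I + I^{2}\right) = -1 + I + I^{2}$)
$X + t{\left(-6,E{\left(6 \right)} \right)} \left(-60\right) = 264 + \left(-1 + \left(-2 + 6\right) + \left(-2 + 6\right)^{2}\right) \left(-60\right) = 264 + \left(-1 + 4 + 4^{2}\right) \left(-60\right) = 264 + \left(-1 + 4 + 16\right) \left(-60\right) = 264 + 19 \left(-60\right) = 264 - 1140 = -876$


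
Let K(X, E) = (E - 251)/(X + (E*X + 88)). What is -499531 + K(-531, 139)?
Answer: -9272793925/18563 ≈ -4.9953e+5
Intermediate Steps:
K(X, E) = (-251 + E)/(88 + X + E*X) (K(X, E) = (-251 + E)/(X + (88 + E*X)) = (-251 + E)/(88 + X + E*X))
-499531 + K(-531, 139) = -499531 + (-251 + 139)/(88 - 531 + 139*(-531)) = -499531 - 112/(88 - 531 - 73809) = -499531 - 112/(-74252) = -499531 - 1/74252*(-112) = -499531 + 28/18563 = -9272793925/18563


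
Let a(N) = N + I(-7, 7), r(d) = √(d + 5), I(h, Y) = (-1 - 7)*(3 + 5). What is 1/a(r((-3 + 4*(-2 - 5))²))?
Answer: -32/1565 - √966/3130 ≈ -0.030377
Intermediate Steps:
I(h, Y) = -64 (I(h, Y) = -8*8 = -64)
r(d) = √(5 + d)
a(N) = -64 + N (a(N) = N - 64 = -64 + N)
1/a(r((-3 + 4*(-2 - 5))²)) = 1/(-64 + √(5 + (-3 + 4*(-2 - 5))²)) = 1/(-64 + √(5 + (-3 + 4*(-7))²)) = 1/(-64 + √(5 + (-3 - 28)²)) = 1/(-64 + √(5 + (-31)²)) = 1/(-64 + √(5 + 961)) = 1/(-64 + √966)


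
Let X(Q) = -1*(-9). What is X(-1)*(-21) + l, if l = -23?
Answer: -212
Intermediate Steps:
X(Q) = 9
X(-1)*(-21) + l = 9*(-21) - 23 = -189 - 23 = -212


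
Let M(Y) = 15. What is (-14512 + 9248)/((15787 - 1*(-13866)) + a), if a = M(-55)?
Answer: -1316/7417 ≈ -0.17743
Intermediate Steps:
a = 15
(-14512 + 9248)/((15787 - 1*(-13866)) + a) = (-14512 + 9248)/((15787 - 1*(-13866)) + 15) = -5264/((15787 + 13866) + 15) = -5264/(29653 + 15) = -5264/29668 = -5264*1/29668 = -1316/7417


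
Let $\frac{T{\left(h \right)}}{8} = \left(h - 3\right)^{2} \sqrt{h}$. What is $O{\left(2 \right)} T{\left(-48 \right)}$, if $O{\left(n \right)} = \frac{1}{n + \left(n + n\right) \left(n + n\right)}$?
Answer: $4624 i \sqrt{3} \approx 8009.0 i$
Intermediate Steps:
$T{\left(h \right)} = 8 \sqrt{h} \left(-3 + h\right)^{2}$ ($T{\left(h \right)} = 8 \left(h - 3\right)^{2} \sqrt{h} = 8 \left(-3 + h\right)^{2} \sqrt{h} = 8 \sqrt{h} \left(-3 + h\right)^{2}$)
$O{\left(n \right)} = \frac{1}{n + 4 n^{2}}$ ($O{\left(n \right)} = \frac{1}{n + 2 n 2 n} = \frac{1}{n + 4 n^{2}}$)
$O{\left(2 \right)} T{\left(-48 \right)} = \frac{1}{2 \left(1 + 4 \cdot 2\right)} 8 \sqrt{-48} \left(-3 - 48\right)^{2} = \frac{1}{2 \left(1 + 8\right)} 8 \cdot 4 i \sqrt{3} \left(-51\right)^{2} = \frac{1}{2 \cdot 9} \cdot 8 \cdot 4 i \sqrt{3} \cdot 2601 = \frac{1}{2} \cdot \frac{1}{9} \cdot 83232 i \sqrt{3} = \frac{83232 i \sqrt{3}}{18} = 4624 i \sqrt{3}$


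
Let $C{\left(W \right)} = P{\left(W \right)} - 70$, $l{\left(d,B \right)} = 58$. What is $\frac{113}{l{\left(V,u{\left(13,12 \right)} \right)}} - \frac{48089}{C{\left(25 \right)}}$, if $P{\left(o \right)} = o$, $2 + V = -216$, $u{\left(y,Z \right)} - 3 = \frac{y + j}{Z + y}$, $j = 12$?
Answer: $\frac{2794247}{2610} \approx 1070.6$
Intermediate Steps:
$u{\left(y,Z \right)} = 3 + \frac{12 + y}{Z + y}$ ($u{\left(y,Z \right)} = 3 + \frac{y + 12}{Z + y} = 3 + \frac{12 + y}{Z + y}$)
$V = -218$ ($V = -2 - 216 = -218$)
$C{\left(W \right)} = -70 + W$ ($C{\left(W \right)} = W - 70 = -70 + W$)
$\frac{113}{l{\left(V,u{\left(13,12 \right)} \right)}} - \frac{48089}{C{\left(25 \right)}} = \frac{113}{58} - \frac{48089}{-70 + 25} = 113 \cdot \frac{1}{58} - \frac{48089}{-45} = \frac{113}{58} - - \frac{48089}{45} = \frac{113}{58} + \frac{48089}{45} = \frac{2794247}{2610}$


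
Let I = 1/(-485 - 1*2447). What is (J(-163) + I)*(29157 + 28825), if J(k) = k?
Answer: -13855291747/1466 ≈ -9.4511e+6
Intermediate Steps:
I = -1/2932 (I = 1/(-485 - 2447) = 1/(-2932) = -1/2932 ≈ -0.00034106)
(J(-163) + I)*(29157 + 28825) = (-163 - 1/2932)*(29157 + 28825) = -477917/2932*57982 = -13855291747/1466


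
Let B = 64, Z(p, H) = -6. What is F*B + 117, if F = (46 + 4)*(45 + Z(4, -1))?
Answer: 124917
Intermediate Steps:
F = 1950 (F = (46 + 4)*(45 - 6) = 50*39 = 1950)
F*B + 117 = 1950*64 + 117 = 124800 + 117 = 124917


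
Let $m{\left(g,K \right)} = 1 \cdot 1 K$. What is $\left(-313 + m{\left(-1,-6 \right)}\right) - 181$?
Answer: $-500$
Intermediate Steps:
$m{\left(g,K \right)} = K$ ($m{\left(g,K \right)} = 1 K = K$)
$\left(-313 + m{\left(-1,-6 \right)}\right) - 181 = \left(-313 - 6\right) - 181 = -319 - 181 = -500$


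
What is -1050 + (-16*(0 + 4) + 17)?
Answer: -1097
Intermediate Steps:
-1050 + (-16*(0 + 4) + 17) = -1050 + (-16*4 + 17) = -1050 + (-8*8 + 17) = -1050 + (-64 + 17) = -1050 - 47 = -1097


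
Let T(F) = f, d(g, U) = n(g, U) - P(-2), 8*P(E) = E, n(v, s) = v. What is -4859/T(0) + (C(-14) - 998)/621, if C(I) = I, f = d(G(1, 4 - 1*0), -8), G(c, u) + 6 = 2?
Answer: 174704/135 ≈ 1294.1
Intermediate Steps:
P(E) = E/8
G(c, u) = -4 (G(c, u) = -6 + 2 = -4)
d(g, U) = ¼ + g (d(g, U) = g - (-2)/8 = g - 1*(-¼) = g + ¼ = ¼ + g)
f = -15/4 (f = ¼ - 4 = -15/4 ≈ -3.7500)
T(F) = -15/4
-4859/T(0) + (C(-14) - 998)/621 = -4859/(-15/4) + (-14 - 998)/621 = -4859*(-4/15) - 1012*1/621 = 19436/15 - 44/27 = 174704/135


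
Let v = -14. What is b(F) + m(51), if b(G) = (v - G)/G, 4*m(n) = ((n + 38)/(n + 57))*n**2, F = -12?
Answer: 25729/48 ≈ 536.02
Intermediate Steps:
m(n) = n**2*(38 + n)/(4*(57 + n)) (m(n) = (((n + 38)/(n + 57))*n**2)/4 = (((38 + n)/(57 + n))*n**2)/4 = (n**2*(38 + n)/(57 + n))/4 = n**2*(38 + n)/(4*(57 + n)))
b(G) = (-14 - G)/G
b(F) + m(51) = (-14 - 1*(-12))/(-12) + (1/4)*51**2*(38 + 51)/(57 + 51) = -(-14 + 12)/12 + (1/4)*2601*89/108 = -1/12*(-2) + (1/4)*2601*(1/108)*89 = 1/6 + 25721/48 = 25729/48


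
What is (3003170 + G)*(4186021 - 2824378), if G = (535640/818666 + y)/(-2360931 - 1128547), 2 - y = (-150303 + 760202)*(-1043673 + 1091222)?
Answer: 5857072075884467984902011/1428358498174 ≈ 4.1006e+12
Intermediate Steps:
y = -29000087549 (y = 2 - (-150303 + 760202)*(-1043673 + 1091222) = 2 - 609899*47549 = 2 - 1*29000087551 = 2 - 29000087551 = -29000087549)
G = 11870692836426997/1428358498174 (G = (535640/818666 - 29000087549)/(-2360931 - 1128547) = (535640*(1/818666) - 29000087549)/(-3489478) = (267820/409333 - 29000087549)*(-1/3489478) = -11870692836426997/409333*(-1/3489478) = 11870692836426997/1428358498174 ≈ 8310.7)
(3003170 + G)*(4186021 - 2824378) = (3003170 + 11870692836426997/1428358498174)*(4186021 - 2824378) = (4301474083797638577/1428358498174)*1361643 = 5857072075884467984902011/1428358498174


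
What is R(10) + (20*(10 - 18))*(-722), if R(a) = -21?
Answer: 115499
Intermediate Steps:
R(10) + (20*(10 - 18))*(-722) = -21 + (20*(10 - 18))*(-722) = -21 + (20*(-8))*(-722) = -21 - 160*(-722) = -21 + 115520 = 115499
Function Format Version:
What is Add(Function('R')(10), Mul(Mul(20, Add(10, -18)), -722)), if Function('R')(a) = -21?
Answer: 115499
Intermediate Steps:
Add(Function('R')(10), Mul(Mul(20, Add(10, -18)), -722)) = Add(-21, Mul(Mul(20, Add(10, -18)), -722)) = Add(-21, Mul(Mul(20, -8), -722)) = Add(-21, Mul(-160, -722)) = Add(-21, 115520) = 115499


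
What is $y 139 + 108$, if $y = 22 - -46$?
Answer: $9560$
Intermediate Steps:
$y = 68$ ($y = 22 + 46 = 68$)
$y 139 + 108 = 68 \cdot 139 + 108 = 9452 + 108 = 9560$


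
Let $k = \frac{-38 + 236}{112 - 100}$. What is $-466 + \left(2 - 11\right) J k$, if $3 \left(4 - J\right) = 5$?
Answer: $- \frac{1625}{2} \approx -812.5$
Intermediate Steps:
$J = \frac{7}{3}$ ($J = 4 - \frac{5}{3} = \frac{7}{3} \approx 2.3333$)
$k = \frac{33}{2}$ ($k = \frac{198}{12} = 198 \cdot \frac{1}{12} = \frac{33}{2} \approx 16.5$)
$-466 + \left(2 - 11\right) J k = -466 + \left(2 - 11\right) \frac{7}{3} \cdot \frac{33}{2} = -466 + \left(-9\right) \frac{7}{3} \cdot \frac{33}{2} = -466 - \frac{693}{2} = - \frac{1625}{2}$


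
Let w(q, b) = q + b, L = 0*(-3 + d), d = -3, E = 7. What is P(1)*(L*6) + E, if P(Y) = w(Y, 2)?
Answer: 7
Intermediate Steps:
L = 0 (L = 0*(-3 - 3) = 0*(-6) = 0)
w(q, b) = b + q
P(Y) = 2 + Y
P(1)*(L*6) + E = (2 + 1)*(0*6) + 7 = 3*0 + 7 = 0 + 7 = 7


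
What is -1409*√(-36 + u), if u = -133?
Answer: -18317*I ≈ -18317.0*I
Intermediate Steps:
-1409*√(-36 + u) = -1409*√(-36 - 133) = -18317*I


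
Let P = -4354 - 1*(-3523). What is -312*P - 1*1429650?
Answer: -1170378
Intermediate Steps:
P = -831 (P = -4354 + 3523 = -831)
-312*P - 1*1429650 = -312*(-831) - 1*1429650 = 259272 - 1429650 = -1170378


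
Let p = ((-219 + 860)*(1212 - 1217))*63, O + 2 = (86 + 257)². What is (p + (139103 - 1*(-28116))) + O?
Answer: 82951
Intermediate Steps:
O = 117647 (O = -2 + (86 + 257)² = -2 + 343² = -2 + 117649 = 117647)
p = -201915 (p = (641*(-5))*63 = -3205*63 = -201915)
(p + (139103 - 1*(-28116))) + O = (-201915 + (139103 - 1*(-28116))) + 117647 = (-201915 + (139103 + 28116)) + 117647 = (-201915 + 167219) + 117647 = -34696 + 117647 = 82951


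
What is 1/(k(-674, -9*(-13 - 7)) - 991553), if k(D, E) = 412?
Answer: -1/991141 ≈ -1.0089e-6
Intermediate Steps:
1/(k(-674, -9*(-13 - 7)) - 991553) = 1/(412 - 991553) = 1/(-991141) = -1/991141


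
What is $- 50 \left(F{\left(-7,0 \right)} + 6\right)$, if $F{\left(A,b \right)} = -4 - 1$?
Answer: $-50$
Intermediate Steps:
$F{\left(A,b \right)} = -5$ ($F{\left(A,b \right)} = -4 - 1 = -5$)
$- 50 \left(F{\left(-7,0 \right)} + 6\right) = - 50 \left(-5 + 6\right) = \left(-50\right) 1 = -50$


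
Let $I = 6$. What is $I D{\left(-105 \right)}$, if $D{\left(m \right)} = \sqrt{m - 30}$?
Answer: $18 i \sqrt{15} \approx 69.714 i$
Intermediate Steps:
$D{\left(m \right)} = \sqrt{-30 + m}$
$I D{\left(-105 \right)} = 6 \sqrt{-30 - 105} = 6 \sqrt{-135} = 6 \cdot 3 i \sqrt{15} = 18 i \sqrt{15}$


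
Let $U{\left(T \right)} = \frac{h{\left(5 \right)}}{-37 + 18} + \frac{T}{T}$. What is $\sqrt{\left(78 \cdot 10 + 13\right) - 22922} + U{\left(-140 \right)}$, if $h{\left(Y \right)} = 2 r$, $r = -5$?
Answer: $\frac{29}{19} + i \sqrt{22129} \approx 1.5263 + 148.76 i$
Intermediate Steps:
$h{\left(Y \right)} = -10$ ($h{\left(Y \right)} = 2 \left(-5\right) = -10$)
$U{\left(T \right)} = \frac{29}{19}$ ($U{\left(T \right)} = - \frac{10}{-37 + 18} + \frac{T}{T} = - \frac{10}{-19} + 1 = \left(-10\right) \left(- \frac{1}{19}\right) + 1 = \frac{10}{19} + 1 = \frac{29}{19}$)
$\sqrt{\left(78 \cdot 10 + 13\right) - 22922} + U{\left(-140 \right)} = \sqrt{\left(78 \cdot 10 + 13\right) - 22922} + \frac{29}{19} = \sqrt{\left(780 + 13\right) - 22922} + \frac{29}{19} = \sqrt{793 - 22922} + \frac{29}{19} = \sqrt{-22129} + \frac{29}{19} = i \sqrt{22129} + \frac{29}{19} = \frac{29}{19} + i \sqrt{22129}$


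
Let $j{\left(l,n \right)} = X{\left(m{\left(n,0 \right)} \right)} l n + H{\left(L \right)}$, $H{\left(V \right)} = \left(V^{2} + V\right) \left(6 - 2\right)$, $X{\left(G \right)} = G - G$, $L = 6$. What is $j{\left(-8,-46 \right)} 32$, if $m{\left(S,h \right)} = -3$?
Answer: $5376$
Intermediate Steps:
$X{\left(G \right)} = 0$
$H{\left(V \right)} = 4 V + 4 V^{2}$ ($H{\left(V \right)} = \left(V + V^{2}\right) 4 = 4 V + 4 V^{2}$)
$j{\left(l,n \right)} = 168$ ($j{\left(l,n \right)} = 0 l n + 4 \cdot 6 \left(1 + 6\right) = 0 n + 4 \cdot 6 \cdot 7 = 0 + 168 = 168$)
$j{\left(-8,-46 \right)} 32 = 168 \cdot 32 = 5376$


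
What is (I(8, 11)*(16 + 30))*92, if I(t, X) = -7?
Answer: -29624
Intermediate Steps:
(I(8, 11)*(16 + 30))*92 = -7*(16 + 30)*92 = -7*46*92 = -322*92 = -29624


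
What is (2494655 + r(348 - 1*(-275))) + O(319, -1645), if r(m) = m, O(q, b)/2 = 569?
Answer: 2496416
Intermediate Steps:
O(q, b) = 1138 (O(q, b) = 2*569 = 1138)
(2494655 + r(348 - 1*(-275))) + O(319, -1645) = (2494655 + (348 - 1*(-275))) + 1138 = (2494655 + (348 + 275)) + 1138 = (2494655 + 623) + 1138 = 2495278 + 1138 = 2496416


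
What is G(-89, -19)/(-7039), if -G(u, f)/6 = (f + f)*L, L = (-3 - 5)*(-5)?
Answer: -9120/7039 ≈ -1.2956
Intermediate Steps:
L = 40 (L = -8*(-5) = 40)
G(u, f) = -480*f (G(u, f) = -6*(f + f)*40 = -6*2*f*40 = -480*f)
G(-89, -19)/(-7039) = -480*(-19)/(-7039) = 9120*(-1/7039) = -9120/7039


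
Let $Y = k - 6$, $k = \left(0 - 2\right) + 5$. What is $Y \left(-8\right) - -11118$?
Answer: $11142$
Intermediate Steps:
$k = 3$ ($k = -2 + 5 = 3$)
$Y = -3$ ($Y = 3 - 6 = -3$)
$Y \left(-8\right) - -11118 = \left(-3\right) \left(-8\right) - -11118 = 24 + 11118 = 11142$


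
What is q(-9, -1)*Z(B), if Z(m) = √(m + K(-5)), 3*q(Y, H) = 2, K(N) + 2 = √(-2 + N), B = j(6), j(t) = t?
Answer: 2*√(4 + I*√7)/3 ≈ 1.3981 + 0.42054*I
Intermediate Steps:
B = 6
K(N) = -2 + √(-2 + N)
q(Y, H) = ⅔ (q(Y, H) = (⅓)*2 = ⅔)
Z(m) = √(-2 + m + I*√7) (Z(m) = √(m + (-2 + √(-2 - 5))) = √(m + (-2 + √(-7))) = √(m + (-2 + I*√7)) = √(-2 + m + I*√7))
q(-9, -1)*Z(B) = 2*√(-2 + 6 + I*√7)/3 = 2*√(4 + I*√7)/3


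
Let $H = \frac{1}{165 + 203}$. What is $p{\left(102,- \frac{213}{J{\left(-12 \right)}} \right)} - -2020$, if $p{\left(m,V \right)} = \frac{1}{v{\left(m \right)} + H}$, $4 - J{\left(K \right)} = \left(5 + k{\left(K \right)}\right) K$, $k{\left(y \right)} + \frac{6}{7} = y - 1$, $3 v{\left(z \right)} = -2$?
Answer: $\frac{1479556}{733} \approx 2018.5$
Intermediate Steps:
$v{\left(z \right)} = - \frac{2}{3}$ ($v{\left(z \right)} = \frac{1}{3} \left(-2\right) = - \frac{2}{3}$)
$k{\left(y \right)} = - \frac{13}{7} + y$ ($k{\left(y \right)} = - \frac{6}{7} + \left(y - 1\right) = - \frac{6}{7} + \left(-1 + y\right) = - \frac{13}{7} + y$)
$H = \frac{1}{368} \approx 0.0027174$
$J{\left(K \right)} = 4 - K \left(\frac{22}{7} + K\right)$ ($J{\left(K \right)} = 4 - \left(5 + \left(- \frac{13}{7} + K\right)\right) K = 4 - \left(\frac{22}{7} + K\right) K = 4 - K \left(\frac{22}{7} + K\right)$)
$p{\left(m,V \right)} = - \frac{1104}{733}$ ($p{\left(m,V \right)} = \frac{1}{- \frac{2}{3} + \frac{1}{368}} = \frac{1}{- \frac{733}{1104}} = - \frac{1104}{733}$)
$p{\left(102,- \frac{213}{J{\left(-12 \right)}} \right)} - -2020 = - \frac{1104}{733} - -2020 = - \frac{1104}{733} + 2020 = \frac{1479556}{733}$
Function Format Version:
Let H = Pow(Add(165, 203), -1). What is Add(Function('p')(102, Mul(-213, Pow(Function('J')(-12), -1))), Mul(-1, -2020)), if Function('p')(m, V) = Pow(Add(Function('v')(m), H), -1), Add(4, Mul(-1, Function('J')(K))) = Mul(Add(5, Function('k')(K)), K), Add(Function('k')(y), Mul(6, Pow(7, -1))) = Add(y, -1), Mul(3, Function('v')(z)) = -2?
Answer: Rational(1479556, 733) ≈ 2018.5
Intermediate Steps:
Function('v')(z) = Rational(-2, 3) (Function('v')(z) = Mul(Rational(1, 3), -2) = Rational(-2, 3))
Function('k')(y) = Add(Rational(-13, 7), y) (Function('k')(y) = Add(Rational(-6, 7), Add(y, -1)) = Add(Rational(-6, 7), Add(-1, y)) = Add(Rational(-13, 7), y))
H = Rational(1, 368) (H = Pow(368, -1) = Rational(1, 368) ≈ 0.0027174)
Function('J')(K) = Add(4, Mul(-1, K, Add(Rational(22, 7), K))) (Function('J')(K) = Add(4, Mul(-1, Mul(Add(5, Add(Rational(-13, 7), K)), K))) = Add(4, Mul(-1, Mul(Add(Rational(22, 7), K), K))) = Add(4, Mul(-1, Mul(K, Add(Rational(22, 7), K)))) = Add(4, Mul(-1, K, Add(Rational(22, 7), K))))
Function('p')(m, V) = Rational(-1104, 733) (Function('p')(m, V) = Pow(Add(Rational(-2, 3), Rational(1, 368)), -1) = Pow(Rational(-733, 1104), -1) = Rational(-1104, 733))
Add(Function('p')(102, Mul(-213, Pow(Function('J')(-12), -1))), Mul(-1, -2020)) = Add(Rational(-1104, 733), Mul(-1, -2020)) = Add(Rational(-1104, 733), 2020) = Rational(1479556, 733)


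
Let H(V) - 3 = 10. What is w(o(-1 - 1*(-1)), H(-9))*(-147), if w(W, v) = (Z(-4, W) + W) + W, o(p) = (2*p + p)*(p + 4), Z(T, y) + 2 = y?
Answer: 294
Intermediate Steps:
Z(T, y) = -2 + y
H(V) = 13 (H(V) = 3 + 10 = 13)
o(p) = 3*p*(4 + p) (o(p) = (3*p)*(4 + p) = 3*p*(4 + p))
w(W, v) = -2 + 3*W (w(W, v) = ((-2 + W) + W) + W = (-2 + 2*W) + W = -2 + 3*W)
w(o(-1 - 1*(-1)), H(-9))*(-147) = (-2 + 3*(3*(-1 - 1*(-1))*(4 + (-1 - 1*(-1)))))*(-147) = (-2 + 3*(3*(-1 + 1)*(4 + (-1 + 1))))*(-147) = (-2 + 3*(3*0*(4 + 0)))*(-147) = (-2 + 3*(3*0*4))*(-147) = (-2 + 3*0)*(-147) = (-2 + 0)*(-147) = -2*(-147) = 294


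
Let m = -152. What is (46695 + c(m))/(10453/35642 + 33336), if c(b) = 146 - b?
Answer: 1674924506/1188172165 ≈ 1.4097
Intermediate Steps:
(46695 + c(m))/(10453/35642 + 33336) = (46695 + (146 - 1*(-152)))/(10453/35642 + 33336) = (46695 + (146 + 152))/(10453*(1/35642) + 33336) = (46695 + 298)/(10453/35642 + 33336) = 46993/(1188172165/35642) = 46993*(35642/1188172165) = 1674924506/1188172165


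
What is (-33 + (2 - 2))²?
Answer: 1089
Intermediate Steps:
(-33 + (2 - 2))² = (-33 + 0)² = (-33)² = 1089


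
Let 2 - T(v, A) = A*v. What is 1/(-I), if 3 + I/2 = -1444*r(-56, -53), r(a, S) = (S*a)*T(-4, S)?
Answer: -1/1800032634 ≈ -5.5555e-10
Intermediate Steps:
T(v, A) = 2 - A*v
r(a, S) = S*a*(2 + 4*S) (r(a, S) = (S*a)*(2 - 1*S*(-4)) = (S*a)*(2 + 4*S) = S*a*(2 + 4*S))
I = 1800032634 (I = -6 + 2*(-2888*(-53)*(-56)*(1 + 2*(-53))) = -6 + 2*(-2888*(-53)*(-56)*(1 - 106)) = -6 + 2*(-2888*(-53)*(-56)*(-105)) = -6 + 2*(-1444*(-623280)) = -6 + 2*900016320 = -6 + 1800032640 = 1800032634)
1/(-I) = 1/(-1*1800032634) = 1/(-1800032634) = -1/1800032634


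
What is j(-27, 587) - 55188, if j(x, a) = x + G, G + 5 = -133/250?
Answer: -13805133/250 ≈ -55221.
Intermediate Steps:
G = -1383/250 (G = -5 - 133/250 = -1383/250 ≈ -5.5320)
j(x, a) = -1383/250 + x (j(x, a) = x - 1383/250 = -1383/250 + x)
j(-27, 587) - 55188 = (-1383/250 - 27) - 55188 = -8133/250 - 55188 = -13805133/250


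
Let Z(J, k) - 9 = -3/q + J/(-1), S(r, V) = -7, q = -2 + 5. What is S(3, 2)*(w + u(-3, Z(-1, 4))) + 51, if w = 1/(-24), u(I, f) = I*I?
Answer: -281/24 ≈ -11.708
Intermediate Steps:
q = 3
Z(J, k) = 8 - J (Z(J, k) = 9 + (-3/3 + J/(-1)) = 9 + (-3*⅓ + J*(-1)) = 9 + (-1 - J) = 8 - J)
u(I, f) = I²
w = -1/24 ≈ -0.041667
S(3, 2)*(w + u(-3, Z(-1, 4))) + 51 = -7*(-1/24 + (-3)²) + 51 = -7*(-1/24 + 9) + 51 = -7*215/24 + 51 = -1505/24 + 51 = -281/24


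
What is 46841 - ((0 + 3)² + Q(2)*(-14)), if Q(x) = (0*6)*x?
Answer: 46832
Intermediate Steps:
Q(x) = 0 (Q(x) = 0*x = 0)
46841 - ((0 + 3)² + Q(2)*(-14)) = 46841 - ((0 + 3)² + 0*(-14)) = 46841 - (3² + 0) = 46841 - (9 + 0) = 46841 - 1*9 = 46841 - 9 = 46832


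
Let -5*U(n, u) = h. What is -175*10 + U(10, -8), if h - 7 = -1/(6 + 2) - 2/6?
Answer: -210157/120 ≈ -1751.3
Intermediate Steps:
h = 157/24 (h = 7 + (-1/(6 + 2) - 2/6) = 7 + (-1/8 - 2*1/6) = 7 + (-1*1/8 - 1/3) = 7 + (-1/8 - 1/3) = 7 - 11/24 = 157/24 ≈ 6.5417)
U(n, u) = -157/120 (U(n, u) = -1/5*157/24 = -157/120)
-175*10 + U(10, -8) = -175*10 - 157/120 = -25*70 - 157/120 = -1750 - 157/120 = -210157/120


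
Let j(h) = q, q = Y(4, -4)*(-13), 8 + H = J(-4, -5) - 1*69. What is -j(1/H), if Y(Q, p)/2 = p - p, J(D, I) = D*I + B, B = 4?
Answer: 0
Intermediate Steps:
J(D, I) = 4 + D*I (J(D, I) = D*I + 4 = 4 + D*I)
Y(Q, p) = 0 (Y(Q, p) = 2*(p - p) = 2*0 = 0)
H = -53 (H = -8 + ((4 - 4*(-5)) - 1*69) = -8 + ((4 + 20) - 69) = -8 + (24 - 69) = -8 - 45 = -53)
q = 0 (q = 0*(-13) = 0)
j(h) = 0
-j(1/H) = -1*0 = 0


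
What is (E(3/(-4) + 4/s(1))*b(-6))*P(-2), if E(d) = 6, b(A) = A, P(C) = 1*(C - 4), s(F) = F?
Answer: 216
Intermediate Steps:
P(C) = -4 + C (P(C) = 1*(-4 + C) = -4 + C)
(E(3/(-4) + 4/s(1))*b(-6))*P(-2) = (6*(-6))*(-4 - 2) = -36*(-6) = 216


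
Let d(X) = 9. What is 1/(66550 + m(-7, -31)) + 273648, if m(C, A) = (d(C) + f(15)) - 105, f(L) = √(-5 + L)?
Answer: 604233132952571/2208067053 - √10/4416134106 ≈ 2.7365e+5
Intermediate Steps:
m(C, A) = -96 + √10 (m(C, A) = (9 + √(-5 + 15)) - 105 = (9 + √10) - 105 = -96 + √10)
1/(66550 + m(-7, -31)) + 273648 = 1/(66550 + (-96 + √10)) + 273648 = 1/(66454 + √10) + 273648 = 273648 + 1/(66454 + √10)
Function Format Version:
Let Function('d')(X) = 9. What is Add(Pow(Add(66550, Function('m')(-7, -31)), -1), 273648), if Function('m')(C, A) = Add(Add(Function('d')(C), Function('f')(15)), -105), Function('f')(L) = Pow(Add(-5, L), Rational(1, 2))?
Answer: Add(Rational(604233132952571, 2208067053), Mul(Rational(-1, 4416134106), Pow(10, Rational(1, 2)))) ≈ 2.7365e+5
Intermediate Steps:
Function('m')(C, A) = Add(-96, Pow(10, Rational(1, 2))) (Function('m')(C, A) = Add(Add(9, Pow(Add(-5, 15), Rational(1, 2))), -105) = Add(Add(9, Pow(10, Rational(1, 2))), -105) = Add(-96, Pow(10, Rational(1, 2))))
Add(Pow(Add(66550, Function('m')(-7, -31)), -1), 273648) = Add(Pow(Add(66550, Add(-96, Pow(10, Rational(1, 2)))), -1), 273648) = Add(Pow(Add(66454, Pow(10, Rational(1, 2))), -1), 273648) = Add(273648, Pow(Add(66454, Pow(10, Rational(1, 2))), -1))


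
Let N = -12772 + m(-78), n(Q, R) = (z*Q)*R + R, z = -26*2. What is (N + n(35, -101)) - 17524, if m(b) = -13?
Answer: 153410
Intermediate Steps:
z = -52
n(Q, R) = R - 52*Q*R (n(Q, R) = (-52*Q)*R + R = -52*Q*R + R = R - 52*Q*R)
N = -12785 (N = -12772 - 13 = -12785)
(N + n(35, -101)) - 17524 = (-12785 - 101*(1 - 52*35)) - 17524 = (-12785 - 101*(1 - 1820)) - 17524 = (-12785 - 101*(-1819)) - 17524 = (-12785 + 183719) - 17524 = 170934 - 17524 = 153410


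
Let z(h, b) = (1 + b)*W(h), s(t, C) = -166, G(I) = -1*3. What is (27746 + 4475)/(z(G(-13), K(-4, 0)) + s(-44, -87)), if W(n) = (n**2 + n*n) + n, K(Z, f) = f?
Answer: -32221/151 ≈ -213.38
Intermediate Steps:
G(I) = -3
W(n) = n + 2*n**2 (W(n) = (n**2 + n**2) + n = 2*n**2 + n = n + 2*n**2)
z(h, b) = h*(1 + b)*(1 + 2*h) (z(h, b) = (1 + b)*(h*(1 + 2*h)) = h*(1 + b)*(1 + 2*h))
(27746 + 4475)/(z(G(-13), K(-4, 0)) + s(-44, -87)) = (27746 + 4475)/(-3*(1 + 0)*(1 + 2*(-3)) - 166) = 32221/(-3*1*(1 - 6) - 166) = 32221/(-3*1*(-5) - 166) = 32221/(15 - 166) = 32221/(-151) = 32221*(-1/151) = -32221/151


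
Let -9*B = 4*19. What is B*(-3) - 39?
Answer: -41/3 ≈ -13.667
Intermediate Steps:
B = -76/9 (B = -4*19/9 = -⅑*76 = -76/9 ≈ -8.4444)
B*(-3) - 39 = -76/9*(-3) - 39 = 76/3 - 39 = -41/3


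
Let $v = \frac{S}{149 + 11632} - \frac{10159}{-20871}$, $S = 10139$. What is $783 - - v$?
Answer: $\frac{21428479309}{27320139} \approx 784.35$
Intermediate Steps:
$v = \frac{36810472}{27320139}$ ($v = \frac{10139}{149 + 11632} - \frac{10159}{-20871} = \frac{10139}{11781} - - \frac{10159}{20871} = 10139 \cdot \frac{1}{11781} + \frac{10159}{20871} = \frac{10139}{11781} + \frac{10159}{20871} = \frac{36810472}{27320139} \approx 1.3474$)
$783 - - v = 783 - \left(-1\right) \frac{36810472}{27320139} = 783 - - \frac{36810472}{27320139} = 783 + \frac{36810472}{27320139} = \frac{21428479309}{27320139}$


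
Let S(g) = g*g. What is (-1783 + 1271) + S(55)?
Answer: 2513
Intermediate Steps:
S(g) = g²
(-1783 + 1271) + S(55) = (-1783 + 1271) + 55² = -512 + 3025 = 2513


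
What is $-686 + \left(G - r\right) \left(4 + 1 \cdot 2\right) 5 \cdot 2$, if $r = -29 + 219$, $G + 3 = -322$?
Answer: $-31586$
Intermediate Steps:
$G = -325$ ($G = -3 - 322 = -325$)
$r = 190$
$-686 + \left(G - r\right) \left(4 + 1 \cdot 2\right) 5 \cdot 2 = -686 + \left(-325 - 190\right) \left(4 + 1 \cdot 2\right) 5 \cdot 2 = -686 + \left(-325 - 190\right) \left(4 + 2\right) 5 \cdot 2 = -686 - 515 \cdot 6 \cdot 5 \cdot 2 = -686 - 515 \cdot 30 \cdot 2 = -686 - 30900 = -31586$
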